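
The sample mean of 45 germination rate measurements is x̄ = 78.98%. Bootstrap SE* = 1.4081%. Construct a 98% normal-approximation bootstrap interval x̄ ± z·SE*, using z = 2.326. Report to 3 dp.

(75.705, 82.255)

Margin = 2.326 × 1.4081 = 3.2752
Interval: 78.98 ± 3.2752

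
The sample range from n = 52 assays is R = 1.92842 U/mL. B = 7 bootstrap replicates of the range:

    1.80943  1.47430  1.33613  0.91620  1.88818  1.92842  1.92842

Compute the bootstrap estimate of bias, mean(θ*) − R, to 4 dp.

mean(θ*) = (1.80943 + 1.47430 + 1.33613 + 0.91620 + 1.88818 + 1.92842 + 1.92842) / 7 = 1.61158
bias = 1.61158 − 1.92842

bias = −0.3168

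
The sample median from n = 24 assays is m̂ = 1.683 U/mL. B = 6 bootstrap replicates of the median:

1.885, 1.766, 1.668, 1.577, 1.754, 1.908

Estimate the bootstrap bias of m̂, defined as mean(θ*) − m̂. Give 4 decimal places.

mean(θ*) = (1.885 + 1.766 + 1.668 + 1.577 + 1.754 + 1.908) / 6 = 1.75967
bias = 1.75967 − 1.683

bias = +0.0767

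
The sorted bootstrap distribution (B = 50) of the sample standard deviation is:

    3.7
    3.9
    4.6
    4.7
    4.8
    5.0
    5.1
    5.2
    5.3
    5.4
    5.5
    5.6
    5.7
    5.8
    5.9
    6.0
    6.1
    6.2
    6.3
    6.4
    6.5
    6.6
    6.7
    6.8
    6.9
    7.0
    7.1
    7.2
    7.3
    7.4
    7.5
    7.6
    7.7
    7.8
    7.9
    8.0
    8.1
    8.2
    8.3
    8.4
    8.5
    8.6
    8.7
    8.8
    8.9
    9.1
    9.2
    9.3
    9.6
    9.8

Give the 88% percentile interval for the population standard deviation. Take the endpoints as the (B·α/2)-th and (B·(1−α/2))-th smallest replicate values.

α = 0.12; lower rank = 50 × 0.060 = 3; upper rank = 50 × 0.940 = 47.
The 3rd smallest replicate is 4.6; the 47th is 9.2.

(4.6, 9.2)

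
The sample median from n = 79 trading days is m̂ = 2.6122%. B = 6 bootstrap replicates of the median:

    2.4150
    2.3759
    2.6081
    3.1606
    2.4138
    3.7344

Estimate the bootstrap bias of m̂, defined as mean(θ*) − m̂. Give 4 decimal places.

mean(θ*) = (2.4150 + 2.3759 + 2.6081 + 3.1606 + 2.4138 + 3.7344) / 6 = 2.78463
bias = 2.78463 − 2.6122

bias = +0.1724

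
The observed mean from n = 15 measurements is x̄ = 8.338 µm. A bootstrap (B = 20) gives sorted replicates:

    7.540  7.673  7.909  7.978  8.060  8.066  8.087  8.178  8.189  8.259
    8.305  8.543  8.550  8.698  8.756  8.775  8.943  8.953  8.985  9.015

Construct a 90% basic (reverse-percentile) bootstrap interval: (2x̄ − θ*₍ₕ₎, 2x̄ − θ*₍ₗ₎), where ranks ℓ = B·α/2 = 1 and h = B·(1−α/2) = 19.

(7.691, 9.136)

Percentile endpoints at ranks 1 and 19: θ*₍1₎ = 7.540, θ*₍19₎ = 8.985.
Basic interval reflects these around x̄:
  lower = 2 × 8.338 − 8.985 = 7.691
  upper = 2 × 8.338 − 7.540 = 9.136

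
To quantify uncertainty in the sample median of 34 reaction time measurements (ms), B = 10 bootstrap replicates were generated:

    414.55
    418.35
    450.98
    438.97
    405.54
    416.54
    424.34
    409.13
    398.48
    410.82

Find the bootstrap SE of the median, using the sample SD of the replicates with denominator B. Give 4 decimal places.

Bootstrap SE is the standard deviation of the 10 replicate medians.
Mean of replicates: (414.55 + 418.35 + 450.98 + 438.97 + 405.54 + 416.54 + 424.34 + 409.13 + 398.48 + 410.82) / 10 = 4187.70000 / 10 = 418.77000
Sum of squared deviations: (−4.22000)² + (−0.42000)² + (+32.21000)² + (+20.20000)² + (−13.23000)² + (−2.23000)² + (+5.57000)² + (−9.64000)² + (−20.29000)² + (−7.95000)² = 2242.35580
Variance = 2242.35580 / 10 = 224.23558
SE* = √224.23558

SE* = 14.9745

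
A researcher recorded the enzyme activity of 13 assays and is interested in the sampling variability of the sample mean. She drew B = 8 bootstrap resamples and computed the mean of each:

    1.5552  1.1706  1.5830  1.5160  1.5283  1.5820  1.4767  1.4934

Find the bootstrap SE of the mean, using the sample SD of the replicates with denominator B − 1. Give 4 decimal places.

SE* = 0.1340

Bootstrap SE is the standard deviation of the 8 replicate means.
Mean of replicates: (1.5552 + 1.1706 + 1.5830 + 1.5160 + 1.5283 + 1.5820 + 1.4767 + 1.4934) / 8 = 11.90520 / 8 = 1.48815
Sum of squared deviations: (+0.06705)² + (−0.31755)² + (+0.09485)² + (+0.02785)² + (+0.04015)² + (+0.09385)² + (−0.01145)² + (+0.00525)² = 0.12568
Variance = 0.12568 / 7 = 0.01795
SE* = √0.01795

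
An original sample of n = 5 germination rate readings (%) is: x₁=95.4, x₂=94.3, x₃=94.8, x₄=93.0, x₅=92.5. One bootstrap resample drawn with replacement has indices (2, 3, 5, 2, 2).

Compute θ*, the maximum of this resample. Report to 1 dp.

Resample values: 94.3, 94.8, 92.5, 94.3, 94.3.
Maximum = 94.8

θ* = 94.8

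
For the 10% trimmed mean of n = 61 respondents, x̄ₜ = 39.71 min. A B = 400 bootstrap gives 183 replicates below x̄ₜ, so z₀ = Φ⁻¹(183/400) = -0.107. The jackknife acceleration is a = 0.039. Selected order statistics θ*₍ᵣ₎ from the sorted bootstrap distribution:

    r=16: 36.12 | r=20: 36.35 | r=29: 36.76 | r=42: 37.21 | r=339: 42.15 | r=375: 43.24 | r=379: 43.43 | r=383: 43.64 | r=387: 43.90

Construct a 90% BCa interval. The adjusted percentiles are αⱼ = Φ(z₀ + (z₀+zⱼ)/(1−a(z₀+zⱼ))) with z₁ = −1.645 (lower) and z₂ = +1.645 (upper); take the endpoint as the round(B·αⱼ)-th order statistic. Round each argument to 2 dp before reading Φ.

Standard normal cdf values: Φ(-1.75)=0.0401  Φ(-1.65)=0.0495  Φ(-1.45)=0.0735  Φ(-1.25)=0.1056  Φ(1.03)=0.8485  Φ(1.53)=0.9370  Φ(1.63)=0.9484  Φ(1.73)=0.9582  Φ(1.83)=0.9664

(36.12, 43.24)

Lower: z₀ + z₁ = -0.107 + (-1.645) = -1.752; 1 − a(z₀+z₁) = 1 − (0.039)(-1.752) = 1.0683; argument = -0.107 + (-1.752)/1.0683 = -1.7469 → -1.75.
α₁ = Φ(-1.75) = 0.0401; rank = round(400 × 0.0401) = 16; θ*₍16₎ = 36.12.
Upper: z₀ + z₂ = 1.538; 1 − a(z₀+z₂) = 0.9400; argument = 1.5291 → 1.53; α₂ = 0.9370; rank = 375; θ*₍375₎ = 43.24.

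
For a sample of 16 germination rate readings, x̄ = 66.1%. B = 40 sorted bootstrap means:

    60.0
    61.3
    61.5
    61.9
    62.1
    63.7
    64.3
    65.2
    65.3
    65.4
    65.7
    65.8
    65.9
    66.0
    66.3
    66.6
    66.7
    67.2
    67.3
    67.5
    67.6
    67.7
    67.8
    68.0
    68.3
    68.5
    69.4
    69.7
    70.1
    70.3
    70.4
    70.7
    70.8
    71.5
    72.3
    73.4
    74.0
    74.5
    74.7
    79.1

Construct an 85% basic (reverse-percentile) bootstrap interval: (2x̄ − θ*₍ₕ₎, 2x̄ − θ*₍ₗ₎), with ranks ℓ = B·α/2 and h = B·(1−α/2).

Percentile endpoints at ranks 3 and 37: θ*₍3₎ = 61.5, θ*₍37₎ = 74.0.
Basic interval reflects these around x̄:
  lower = 2 × 66.1 − 74.0 = 58.2
  upper = 2 × 66.1 − 61.5 = 70.7

(58.2, 70.7)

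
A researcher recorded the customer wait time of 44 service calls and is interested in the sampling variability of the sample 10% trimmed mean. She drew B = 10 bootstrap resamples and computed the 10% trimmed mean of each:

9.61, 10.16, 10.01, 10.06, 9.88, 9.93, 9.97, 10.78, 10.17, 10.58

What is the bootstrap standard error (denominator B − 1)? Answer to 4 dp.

SE* = 0.3404

Bootstrap SE is the standard deviation of the 10 replicate 10% trimmed means.
Mean of replicates: (9.61 + 10.16 + 10.01 + 10.06 + 9.88 + 9.93 + 9.97 + 10.78 + 10.17 + 10.58) / 10 = 101.15000 / 10 = 10.11500
Sum of squared deviations: (−0.50500)² + (+0.04500)² + (−0.10500)² + (−0.05500)² + (−0.23500)² + (−0.18500)² + (−0.14500)² + (+0.66500)² + (+0.05500)² + (+0.46500)² = 1.04305
Variance = 1.04305 / 9 = 0.11589
SE* = √0.11589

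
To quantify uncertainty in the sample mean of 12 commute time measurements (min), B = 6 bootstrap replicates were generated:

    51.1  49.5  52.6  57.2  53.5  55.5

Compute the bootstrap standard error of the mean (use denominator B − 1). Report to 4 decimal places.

Bootstrap SE is the standard deviation of the 6 replicate means.
Mean of replicates: (51.1 + 49.5 + 52.6 + 57.2 + 53.5 + 55.5) / 6 = 319.40000 / 6 = 53.23333
Sum of squared deviations: (−2.13333)² + (−3.73333)² + (−0.63333)² + (+3.96667)² + (+0.26667)² + (+2.26667)² = 39.83333
Variance = 39.83333 / 5 = 7.96667
SE* = √7.96667

SE* = 2.8225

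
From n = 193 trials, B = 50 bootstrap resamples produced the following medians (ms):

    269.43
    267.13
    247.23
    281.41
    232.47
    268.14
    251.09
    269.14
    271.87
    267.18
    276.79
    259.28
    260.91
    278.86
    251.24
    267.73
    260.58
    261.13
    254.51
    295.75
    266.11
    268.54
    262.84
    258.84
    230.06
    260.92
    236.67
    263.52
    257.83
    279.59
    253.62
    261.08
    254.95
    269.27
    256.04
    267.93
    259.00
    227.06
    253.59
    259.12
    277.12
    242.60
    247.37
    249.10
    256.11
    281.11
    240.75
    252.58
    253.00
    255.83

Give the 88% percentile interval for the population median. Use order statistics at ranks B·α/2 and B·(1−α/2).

(232.47, 279.59)

Sorted replicates: 227.06, 230.06, 232.47, 236.67, 240.75, 242.60, 247.23, 247.37, 249.10, 251.09, 251.24, 252.58, 253.00, 253.59, 253.62, 254.51, 254.95, 255.83, 256.04, 256.11, 257.83, 258.84, 259.00, 259.12, 259.28, 260.58, 260.91, 260.92, 261.08, 261.13, 262.84, 263.52, 266.11, 267.13, 267.18, 267.73, 267.93, 268.14, 268.54, 269.14, 269.27, 269.43, 271.87, 276.79, 277.12, 278.86, 279.59, 281.11, 281.41, 295.75
α = 0.12; lower rank = 50 × 0.060 = 3; upper rank = 50 × 0.940 = 47.
The 3rd smallest replicate is 232.47; the 47th is 279.59.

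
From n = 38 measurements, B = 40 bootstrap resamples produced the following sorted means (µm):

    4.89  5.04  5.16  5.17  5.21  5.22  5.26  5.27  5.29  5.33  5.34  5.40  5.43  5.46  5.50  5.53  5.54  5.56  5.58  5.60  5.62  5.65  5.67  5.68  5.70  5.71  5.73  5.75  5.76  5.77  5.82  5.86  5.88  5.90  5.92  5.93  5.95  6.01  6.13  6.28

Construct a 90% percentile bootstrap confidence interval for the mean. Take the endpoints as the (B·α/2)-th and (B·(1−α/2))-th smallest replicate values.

(5.04, 6.01)

α = 0.10; lower rank = 40 × 0.050 = 2; upper rank = 40 × 0.950 = 38.
The 2nd smallest replicate is 5.04; the 38th is 6.01.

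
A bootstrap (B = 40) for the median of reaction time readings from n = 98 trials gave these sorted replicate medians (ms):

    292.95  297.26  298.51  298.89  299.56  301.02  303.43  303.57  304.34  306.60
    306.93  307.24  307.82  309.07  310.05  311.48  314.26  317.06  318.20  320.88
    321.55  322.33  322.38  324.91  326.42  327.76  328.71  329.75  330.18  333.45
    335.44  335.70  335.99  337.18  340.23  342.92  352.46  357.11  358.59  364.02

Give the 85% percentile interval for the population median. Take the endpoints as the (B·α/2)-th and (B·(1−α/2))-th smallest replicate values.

(298.51, 352.46)

α = 0.15; lower rank = 40 × 0.075 = 3; upper rank = 40 × 0.925 = 37.
The 3rd smallest replicate is 298.51; the 37th is 352.46.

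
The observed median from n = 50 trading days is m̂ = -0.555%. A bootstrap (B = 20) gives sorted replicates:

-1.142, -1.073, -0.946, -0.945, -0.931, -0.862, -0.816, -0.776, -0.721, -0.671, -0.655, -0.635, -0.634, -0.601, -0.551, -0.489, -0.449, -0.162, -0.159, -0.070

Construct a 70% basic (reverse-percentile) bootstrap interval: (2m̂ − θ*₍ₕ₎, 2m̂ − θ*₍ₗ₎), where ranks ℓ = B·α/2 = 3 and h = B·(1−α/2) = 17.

(-0.661, -0.164)

Percentile endpoints at ranks 3 and 17: θ*₍3₎ = -0.946, θ*₍17₎ = -0.449.
Basic interval reflects these around m̂:
  lower = 2 × -0.555 − -0.449 = -0.661
  upper = 2 × -0.555 − -0.946 = -0.164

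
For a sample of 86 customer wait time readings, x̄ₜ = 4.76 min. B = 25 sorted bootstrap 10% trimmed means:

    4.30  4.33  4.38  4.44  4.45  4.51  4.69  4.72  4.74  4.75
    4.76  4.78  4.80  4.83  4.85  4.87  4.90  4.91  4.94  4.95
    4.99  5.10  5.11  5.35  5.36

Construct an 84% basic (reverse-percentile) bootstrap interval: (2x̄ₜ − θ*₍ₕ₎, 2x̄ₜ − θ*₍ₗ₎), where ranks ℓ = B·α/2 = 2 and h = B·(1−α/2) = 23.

Percentile endpoints at ranks 2 and 23: θ*₍2₎ = 4.33, θ*₍23₎ = 5.11.
Basic interval reflects these around x̄ₜ:
  lower = 2 × 4.76 − 5.11 = 4.41
  upper = 2 × 4.76 − 4.33 = 5.19

(4.41, 5.19)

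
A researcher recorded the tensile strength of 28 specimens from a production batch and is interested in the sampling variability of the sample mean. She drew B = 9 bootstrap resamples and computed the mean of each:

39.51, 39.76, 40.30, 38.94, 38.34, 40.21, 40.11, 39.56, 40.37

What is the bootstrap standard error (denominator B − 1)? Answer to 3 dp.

Bootstrap SE is the standard deviation of the 9 replicate means.
Mean of replicates: (39.51 + 39.76 + 40.30 + 38.94 + 38.34 + 40.21 + 40.11 + 39.56 + 40.37) / 9 = 357.1000 / 9 = 39.6778
Sum of squared deviations: (−0.1678)² + (+0.0822)² + (+0.6222)² + (−0.7378)² + (−1.3378)² + (+0.5322)² + (+0.4322)² + (−0.1178)² + (+0.6922)² = 3.7192
Variance = 3.7192 / 8 = 0.4649
SE* = √0.4649

SE* = 0.682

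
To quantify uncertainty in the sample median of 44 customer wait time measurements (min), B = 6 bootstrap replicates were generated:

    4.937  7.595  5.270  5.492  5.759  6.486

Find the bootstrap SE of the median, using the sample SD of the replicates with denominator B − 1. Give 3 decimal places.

SE* = 0.972

Bootstrap SE is the standard deviation of the 6 replicate medians.
Mean of replicates: (4.937 + 7.595 + 5.270 + 5.492 + 5.759 + 6.486) / 6 = 35.5390 / 6 = 5.9232
Sum of squared deviations: (−0.9862)² + (+1.6718)² + (−0.6532)² + (−0.4312)² + (−0.1642)² + (+0.5628)² = 4.7238
Variance = 4.7238 / 5 = 0.9448
SE* = √0.9448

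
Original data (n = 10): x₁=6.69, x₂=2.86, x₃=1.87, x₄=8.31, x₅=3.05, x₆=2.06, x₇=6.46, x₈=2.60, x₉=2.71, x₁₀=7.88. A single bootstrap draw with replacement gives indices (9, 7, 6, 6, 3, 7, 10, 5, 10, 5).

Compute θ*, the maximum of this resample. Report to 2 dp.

Resample values: 2.71, 6.46, 2.06, 2.06, 1.87, 6.46, 7.88, 3.05, 7.88, 3.05.
Maximum = 7.88

θ* = 7.88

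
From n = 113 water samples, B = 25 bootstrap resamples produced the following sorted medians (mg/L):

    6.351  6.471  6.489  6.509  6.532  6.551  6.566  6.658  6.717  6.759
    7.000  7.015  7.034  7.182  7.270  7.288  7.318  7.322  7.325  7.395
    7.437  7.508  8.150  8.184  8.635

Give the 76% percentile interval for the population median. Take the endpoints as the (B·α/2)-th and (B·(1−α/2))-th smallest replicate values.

α = 0.24; lower rank = 25 × 0.120 = 3; upper rank = 25 × 0.880 = 22.
The 3rd smallest replicate is 6.489; the 22nd is 7.508.

(6.489, 7.508)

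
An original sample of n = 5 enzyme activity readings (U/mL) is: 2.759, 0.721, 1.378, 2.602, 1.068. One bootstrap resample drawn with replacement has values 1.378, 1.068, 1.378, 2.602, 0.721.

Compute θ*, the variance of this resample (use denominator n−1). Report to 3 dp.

Mean = 1.4294; sum of squared deviations = 2.0127
s² = 2.0127 / 4 = 0.5032

θ* = 0.503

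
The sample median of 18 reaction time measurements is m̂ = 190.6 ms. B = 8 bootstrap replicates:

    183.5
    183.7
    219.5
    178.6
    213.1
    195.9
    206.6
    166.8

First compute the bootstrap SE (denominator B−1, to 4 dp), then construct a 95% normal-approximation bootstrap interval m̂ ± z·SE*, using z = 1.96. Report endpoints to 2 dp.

(154.55, 226.65)

Mean of replicates = 193.4625; sum of squared deviations = 2368.4587; SE* = √(2368.4587/7) = 18.3943
Margin = 1.96 × 18.3943 = 36.053
Interval: 190.6 ± 36.053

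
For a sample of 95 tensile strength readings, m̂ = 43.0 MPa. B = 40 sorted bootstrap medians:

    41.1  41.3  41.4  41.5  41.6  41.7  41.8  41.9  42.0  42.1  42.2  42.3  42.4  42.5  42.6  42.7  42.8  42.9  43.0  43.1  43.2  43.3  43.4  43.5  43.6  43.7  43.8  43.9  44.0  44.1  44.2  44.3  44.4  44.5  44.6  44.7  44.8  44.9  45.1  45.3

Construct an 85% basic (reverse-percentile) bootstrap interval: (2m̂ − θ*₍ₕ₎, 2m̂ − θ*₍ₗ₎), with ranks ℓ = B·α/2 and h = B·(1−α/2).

Percentile endpoints at ranks 3 and 37: θ*₍3₎ = 41.4, θ*₍37₎ = 44.8.
Basic interval reflects these around m̂:
  lower = 2 × 43.0 − 44.8 = 41.2
  upper = 2 × 43.0 − 41.4 = 44.6

(41.2, 44.6)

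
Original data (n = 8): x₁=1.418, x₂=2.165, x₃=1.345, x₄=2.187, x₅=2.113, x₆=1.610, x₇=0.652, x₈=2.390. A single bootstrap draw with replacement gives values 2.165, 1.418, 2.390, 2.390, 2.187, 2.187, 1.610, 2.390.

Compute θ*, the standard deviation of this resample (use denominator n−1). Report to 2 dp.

Mean = 2.0921; sum of squared deviations = 0.9764
s² = 0.9764 / 7 = 0.1395
s = √0.1395 = 0.37

θ* = 0.37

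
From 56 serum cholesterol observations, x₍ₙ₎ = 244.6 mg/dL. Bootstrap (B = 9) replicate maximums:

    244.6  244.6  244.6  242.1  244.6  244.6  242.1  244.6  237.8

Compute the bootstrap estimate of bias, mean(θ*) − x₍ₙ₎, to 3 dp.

mean(θ*) = (244.6 + 244.6 + 244.6 + 242.1 + 244.6 + 244.6 + 242.1 + 244.6 + 237.8) / 9 = 243.2889
bias = 243.2889 − 244.6

bias = −1.311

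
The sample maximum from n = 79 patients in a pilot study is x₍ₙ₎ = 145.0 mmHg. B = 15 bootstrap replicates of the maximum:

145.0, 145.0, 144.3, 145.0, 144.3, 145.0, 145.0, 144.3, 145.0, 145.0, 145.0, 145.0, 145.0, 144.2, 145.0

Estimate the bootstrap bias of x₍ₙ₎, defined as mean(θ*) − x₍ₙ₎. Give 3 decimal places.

mean(θ*) = (145.0 + 145.0 + 144.3 + 145.0 + 144.3 + 145.0 + 145.0 + 144.3 + 145.0 + 145.0 + 145.0 + 145.0 + 145.0 + 144.2 + 145.0) / 15 = 144.8067
bias = 144.8067 − 145.0

bias = −0.193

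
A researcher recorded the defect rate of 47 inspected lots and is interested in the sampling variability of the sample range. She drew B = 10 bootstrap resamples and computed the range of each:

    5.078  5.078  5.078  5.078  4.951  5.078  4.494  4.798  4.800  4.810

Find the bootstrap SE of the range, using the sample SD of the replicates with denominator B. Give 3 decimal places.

SE* = 0.187

Bootstrap SE is the standard deviation of the 10 replicate ranges.
Mean of replicates: (5.078 + 5.078 + 5.078 + 5.078 + 4.951 + 5.078 + 4.494 + 4.798 + 4.800 + 4.810) / 10 = 49.2430 / 10 = 4.9243
Sum of squared deviations: (+0.1537)² + (+0.1537)² + (+0.1537)² + (+0.1537)² + (+0.0267)² + (+0.1537)² + (−0.4303)² + (−0.1263)² + (−0.1243)² + (−0.1143)² = 0.3485
Variance = 0.3485 / 10 = 0.0348
SE* = √0.0348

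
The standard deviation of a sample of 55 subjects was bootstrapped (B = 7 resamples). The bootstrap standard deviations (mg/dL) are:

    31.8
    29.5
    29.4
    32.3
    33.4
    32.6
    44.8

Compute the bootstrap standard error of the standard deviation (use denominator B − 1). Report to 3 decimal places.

SE* = 5.253

Bootstrap SE is the standard deviation of the 7 replicate standard deviations.
Mean of replicates: (31.8 + 29.5 + 29.4 + 32.3 + 33.4 + 32.6 + 44.8) / 7 = 233.8000 / 7 = 33.4000
Sum of squared deviations: (−1.6000)² + (−3.9000)² + (−4.0000)² + (−1.1000)² + (+0.0000)² + (−0.8000)² + (+11.4000)² = 165.5800
Variance = 165.5800 / 6 = 27.5967
SE* = √27.5967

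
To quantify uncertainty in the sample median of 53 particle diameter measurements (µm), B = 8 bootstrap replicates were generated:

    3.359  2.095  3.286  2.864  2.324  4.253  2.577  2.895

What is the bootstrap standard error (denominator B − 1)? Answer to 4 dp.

SE* = 0.6814

Bootstrap SE is the standard deviation of the 8 replicate medians.
Mean of replicates: (3.359 + 2.095 + 3.286 + 2.864 + 2.324 + 4.253 + 2.577 + 2.895) / 8 = 23.65300 / 8 = 2.95662
Sum of squared deviations: (+0.40238)² + (−0.86162)² + (+0.32938)² + (−0.09262)² + (−0.63262)² + (+1.29638)² + (−0.37962)² + (−0.06162)² = 3.25009
Variance = 3.25009 / 7 = 0.46430
SE* = √0.46430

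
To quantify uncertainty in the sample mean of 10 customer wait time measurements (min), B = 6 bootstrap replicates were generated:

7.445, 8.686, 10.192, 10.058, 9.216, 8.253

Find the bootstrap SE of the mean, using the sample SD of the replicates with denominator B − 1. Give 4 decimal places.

Bootstrap SE is the standard deviation of the 6 replicate means.
Mean of replicates: (7.445 + 8.686 + 10.192 + 10.058 + 9.216 + 8.253) / 6 = 53.85000 / 6 = 8.97500
Sum of squared deviations: (−1.53000)² + (−0.28900)² + (+1.21700)² + (+1.08300)² + (+0.24100)² + (−0.72200)² = 5.65776
Variance = 5.65776 / 5 = 1.13155
SE* = √1.13155

SE* = 1.0637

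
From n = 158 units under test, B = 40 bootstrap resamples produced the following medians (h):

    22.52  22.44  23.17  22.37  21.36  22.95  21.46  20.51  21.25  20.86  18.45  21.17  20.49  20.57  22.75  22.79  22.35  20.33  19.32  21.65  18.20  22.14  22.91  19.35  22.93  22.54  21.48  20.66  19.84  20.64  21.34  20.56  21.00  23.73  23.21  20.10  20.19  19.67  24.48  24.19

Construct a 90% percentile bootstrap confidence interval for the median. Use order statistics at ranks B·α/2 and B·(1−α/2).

(18.45, 23.73)

Sorted replicates: 18.20, 18.45, 19.32, 19.35, 19.67, 19.84, 20.10, 20.19, 20.33, 20.49, 20.51, 20.56, 20.57, 20.64, 20.66, 20.86, 21.00, 21.17, 21.25, 21.34, 21.36, 21.46, 21.48, 21.65, 22.14, 22.35, 22.37, 22.44, 22.52, 22.54, 22.75, 22.79, 22.91, 22.93, 22.95, 23.17, 23.21, 23.73, 24.19, 24.48
α = 0.10; lower rank = 40 × 0.050 = 2; upper rank = 40 × 0.950 = 38.
The 2nd smallest replicate is 18.45; the 38th is 23.73.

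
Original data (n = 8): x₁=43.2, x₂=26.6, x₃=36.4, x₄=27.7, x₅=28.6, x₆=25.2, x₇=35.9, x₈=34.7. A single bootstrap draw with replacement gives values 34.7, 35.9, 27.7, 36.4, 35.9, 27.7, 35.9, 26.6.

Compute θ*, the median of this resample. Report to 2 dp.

θ* = 35.30

Sorted: 26.6, 27.7, 27.7, 34.7, 35.9, 35.9, 35.9, 36.4
Median = average of the two middle values = 35.30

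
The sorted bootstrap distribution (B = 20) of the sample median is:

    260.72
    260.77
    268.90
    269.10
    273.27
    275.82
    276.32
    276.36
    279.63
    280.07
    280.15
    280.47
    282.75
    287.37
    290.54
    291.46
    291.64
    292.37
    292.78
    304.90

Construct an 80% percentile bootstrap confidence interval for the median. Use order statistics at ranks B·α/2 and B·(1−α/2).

(260.77, 292.37)

α = 0.20; lower rank = 20 × 0.100 = 2; upper rank = 20 × 0.900 = 18.
The 2nd smallest replicate is 260.77; the 18th is 292.37.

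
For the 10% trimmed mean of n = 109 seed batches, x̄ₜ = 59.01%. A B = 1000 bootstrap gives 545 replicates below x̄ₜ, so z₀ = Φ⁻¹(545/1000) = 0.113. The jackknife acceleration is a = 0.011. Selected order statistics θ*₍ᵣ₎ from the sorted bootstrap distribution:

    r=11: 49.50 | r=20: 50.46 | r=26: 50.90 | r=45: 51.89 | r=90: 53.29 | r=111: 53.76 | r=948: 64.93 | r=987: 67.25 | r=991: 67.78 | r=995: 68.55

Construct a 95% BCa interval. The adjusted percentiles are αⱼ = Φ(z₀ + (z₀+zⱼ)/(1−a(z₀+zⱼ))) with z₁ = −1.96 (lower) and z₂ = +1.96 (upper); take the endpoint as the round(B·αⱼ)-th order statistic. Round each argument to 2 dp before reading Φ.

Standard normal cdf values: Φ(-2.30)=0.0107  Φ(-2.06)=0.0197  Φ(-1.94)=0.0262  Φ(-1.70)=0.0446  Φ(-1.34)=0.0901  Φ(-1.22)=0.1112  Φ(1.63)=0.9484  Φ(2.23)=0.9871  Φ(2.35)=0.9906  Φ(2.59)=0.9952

Lower: z₀ + z₁ = 0.113 + (-1.960) = -1.847; 1 − a(z₀+z₁) = 1 − (0.011)(-1.847) = 1.0203; argument = 0.113 + (-1.847)/1.0203 = -1.6972 → -1.70.
α₁ = Φ(-1.70) = 0.0446; rank = round(1000 × 0.0446) = 45; θ*₍45₎ = 51.89.
Upper: z₀ + z₂ = 2.073; 1 − a(z₀+z₂) = 0.9772; argument = 2.2344 → 2.23; α₂ = 0.9871; rank = 987; θ*₍987₎ = 67.25.

(51.89, 67.25)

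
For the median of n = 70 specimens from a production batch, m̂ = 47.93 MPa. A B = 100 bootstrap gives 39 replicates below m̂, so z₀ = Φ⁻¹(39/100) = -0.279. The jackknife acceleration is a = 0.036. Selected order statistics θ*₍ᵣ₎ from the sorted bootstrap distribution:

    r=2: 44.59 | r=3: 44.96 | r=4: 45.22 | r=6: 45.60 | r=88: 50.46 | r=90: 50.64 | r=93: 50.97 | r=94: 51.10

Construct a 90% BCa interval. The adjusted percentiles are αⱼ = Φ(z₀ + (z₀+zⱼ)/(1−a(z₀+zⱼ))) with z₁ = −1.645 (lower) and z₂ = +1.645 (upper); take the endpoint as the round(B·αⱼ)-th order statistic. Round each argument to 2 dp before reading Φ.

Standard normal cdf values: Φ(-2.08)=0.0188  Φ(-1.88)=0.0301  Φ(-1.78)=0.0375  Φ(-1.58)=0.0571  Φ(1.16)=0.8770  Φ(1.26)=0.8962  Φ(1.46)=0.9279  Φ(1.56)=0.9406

(44.59, 50.46)

Lower: z₀ + z₁ = -0.279 + (-1.645) = -1.924; 1 − a(z₀+z₁) = 1 − (0.036)(-1.924) = 1.0693; argument = -0.279 + (-1.924)/1.0693 = -2.0784 → -2.08.
α₁ = Φ(-2.08) = 0.0188; rank = round(100 × 0.0188) = 2; θ*₍2₎ = 44.59.
Upper: z₀ + z₂ = 1.366; 1 − a(z₀+z₂) = 0.9508; argument = 1.1576 → 1.16; α₂ = 0.8770; rank = 88; θ*₍88₎ = 50.46.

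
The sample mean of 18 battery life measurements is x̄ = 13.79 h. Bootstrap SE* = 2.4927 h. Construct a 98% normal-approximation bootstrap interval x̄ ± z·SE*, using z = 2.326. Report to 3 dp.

(7.992, 19.588)

Margin = 2.326 × 2.4927 = 5.7980
Interval: 13.79 ± 5.7980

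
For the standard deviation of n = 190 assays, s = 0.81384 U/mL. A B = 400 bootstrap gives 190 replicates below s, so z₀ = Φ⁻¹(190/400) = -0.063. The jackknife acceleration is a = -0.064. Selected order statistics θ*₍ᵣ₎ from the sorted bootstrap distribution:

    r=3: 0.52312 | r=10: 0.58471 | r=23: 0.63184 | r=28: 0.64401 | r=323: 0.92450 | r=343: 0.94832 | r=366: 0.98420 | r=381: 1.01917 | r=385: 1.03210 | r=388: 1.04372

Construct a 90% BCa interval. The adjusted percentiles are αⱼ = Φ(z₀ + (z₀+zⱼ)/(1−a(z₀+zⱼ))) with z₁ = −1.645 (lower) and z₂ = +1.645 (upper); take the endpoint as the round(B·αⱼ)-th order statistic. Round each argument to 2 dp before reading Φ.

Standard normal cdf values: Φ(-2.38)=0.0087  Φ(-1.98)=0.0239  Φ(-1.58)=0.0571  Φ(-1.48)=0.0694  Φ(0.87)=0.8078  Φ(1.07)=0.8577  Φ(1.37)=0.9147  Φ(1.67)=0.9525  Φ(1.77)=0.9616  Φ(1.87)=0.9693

(0.58471, 0.98420)

Lower: z₀ + z₁ = -0.063 + (-1.645) = -1.708; 1 − a(z₀+z₁) = 1 − (-0.064)(-1.708) = 0.8907; argument = -0.063 + (-1.708)/0.8907 = -1.9806 → -1.98.
α₁ = Φ(-1.98) = 0.0239; rank = round(400 × 0.0239) = 10; θ*₍10₎ = 0.58471.
Upper: z₀ + z₂ = 1.582; 1 − a(z₀+z₂) = 1.1012; argument = 1.3736 → 1.37; α₂ = 0.9147; rank = 366; θ*₍366₎ = 0.98420.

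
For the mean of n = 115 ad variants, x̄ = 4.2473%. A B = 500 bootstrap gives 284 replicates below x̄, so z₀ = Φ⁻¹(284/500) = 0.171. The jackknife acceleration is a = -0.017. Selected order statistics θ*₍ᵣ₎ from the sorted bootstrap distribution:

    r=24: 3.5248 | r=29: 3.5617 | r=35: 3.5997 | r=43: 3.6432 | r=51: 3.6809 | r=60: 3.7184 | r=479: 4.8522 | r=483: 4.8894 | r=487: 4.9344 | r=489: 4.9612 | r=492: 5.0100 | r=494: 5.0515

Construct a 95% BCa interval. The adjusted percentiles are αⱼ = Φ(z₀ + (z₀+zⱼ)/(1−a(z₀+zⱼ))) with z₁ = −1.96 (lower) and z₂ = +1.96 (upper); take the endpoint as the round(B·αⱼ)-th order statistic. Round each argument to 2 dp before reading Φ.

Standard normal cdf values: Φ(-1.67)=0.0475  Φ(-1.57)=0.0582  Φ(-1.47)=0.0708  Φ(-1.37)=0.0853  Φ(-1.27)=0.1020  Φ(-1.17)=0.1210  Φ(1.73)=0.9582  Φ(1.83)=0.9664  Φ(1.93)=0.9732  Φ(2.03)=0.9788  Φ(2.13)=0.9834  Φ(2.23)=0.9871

(3.5248, 5.0515)

Lower: z₀ + z₁ = 0.171 + (-1.960) = -1.789; 1 − a(z₀+z₁) = 1 − (-0.017)(-1.789) = 0.9696; argument = 0.171 + (-1.789)/0.9696 = -1.6741 → -1.67.
α₁ = Φ(-1.67) = 0.0475; rank = round(500 × 0.0475) = 24; θ*₍24₎ = 3.5248.
Upper: z₀ + z₂ = 2.131; 1 − a(z₀+z₂) = 1.0362; argument = 2.2275 → 2.23; α₂ = 0.9871; rank = 494; θ*₍494₎ = 5.0515.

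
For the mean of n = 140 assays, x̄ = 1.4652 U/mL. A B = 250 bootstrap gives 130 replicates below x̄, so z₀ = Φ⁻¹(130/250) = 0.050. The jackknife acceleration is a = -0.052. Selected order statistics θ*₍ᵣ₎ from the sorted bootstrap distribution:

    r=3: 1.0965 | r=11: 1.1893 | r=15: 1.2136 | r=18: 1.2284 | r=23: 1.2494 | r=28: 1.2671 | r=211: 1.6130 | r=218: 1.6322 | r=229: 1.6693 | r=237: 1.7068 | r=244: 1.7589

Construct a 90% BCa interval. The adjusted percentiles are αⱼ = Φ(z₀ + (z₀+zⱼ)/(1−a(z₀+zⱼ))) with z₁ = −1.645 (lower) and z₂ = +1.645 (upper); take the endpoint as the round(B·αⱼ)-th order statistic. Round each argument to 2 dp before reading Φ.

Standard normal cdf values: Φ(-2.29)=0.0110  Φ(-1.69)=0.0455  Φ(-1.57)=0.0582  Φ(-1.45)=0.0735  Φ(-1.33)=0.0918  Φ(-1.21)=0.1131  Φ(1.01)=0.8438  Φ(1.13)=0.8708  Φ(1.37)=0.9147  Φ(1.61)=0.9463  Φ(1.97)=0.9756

Lower: z₀ + z₁ = 0.050 + (-1.645) = -1.595; 1 − a(z₀+z₁) = 1 − (-0.052)(-1.595) = 0.9171; argument = 0.050 + (-1.595)/0.9171 = -1.6893 → -1.69.
α₁ = Φ(-1.69) = 0.0455; rank = round(250 × 0.0455) = 11; θ*₍11₎ = 1.1893.
Upper: z₀ + z₂ = 1.695; 1 − a(z₀+z₂) = 1.0881; argument = 1.6077 → 1.61; α₂ = 0.9463; rank = 237; θ*₍237₎ = 1.7068.

(1.1893, 1.7068)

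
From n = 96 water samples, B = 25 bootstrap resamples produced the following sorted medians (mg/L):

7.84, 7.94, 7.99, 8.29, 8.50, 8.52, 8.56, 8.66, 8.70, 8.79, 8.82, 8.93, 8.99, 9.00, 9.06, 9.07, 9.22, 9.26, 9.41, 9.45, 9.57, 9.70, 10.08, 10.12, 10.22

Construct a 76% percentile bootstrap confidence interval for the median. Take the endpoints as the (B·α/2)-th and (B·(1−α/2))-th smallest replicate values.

α = 0.24; lower rank = 25 × 0.120 = 3; upper rank = 25 × 0.880 = 22.
The 3rd smallest replicate is 7.99; the 22nd is 9.70.

(7.99, 9.70)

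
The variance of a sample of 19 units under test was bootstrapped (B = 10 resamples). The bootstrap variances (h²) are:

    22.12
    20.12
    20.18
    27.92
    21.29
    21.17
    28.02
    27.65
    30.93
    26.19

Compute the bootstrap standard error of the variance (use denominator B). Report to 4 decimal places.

Bootstrap SE is the standard deviation of the 10 replicate variances.
Mean of replicates: (22.12 + 20.12 + 20.18 + 27.92 + 21.29 + 21.17 + 28.02 + 27.65 + 30.93 + 26.19) / 10 = 245.59000 / 10 = 24.55900
Sum of squared deviations: (−2.43900)² + (−4.43900)² + (−4.37900)² + (+3.36100)² + (−3.26900)² + (−3.38900)² + (+3.46100)² + (+3.09100)² + (+6.37100)² + (+1.63100)² = 143.07969
Variance = 143.07969 / 10 = 14.30797
SE* = √14.30797

SE* = 3.7826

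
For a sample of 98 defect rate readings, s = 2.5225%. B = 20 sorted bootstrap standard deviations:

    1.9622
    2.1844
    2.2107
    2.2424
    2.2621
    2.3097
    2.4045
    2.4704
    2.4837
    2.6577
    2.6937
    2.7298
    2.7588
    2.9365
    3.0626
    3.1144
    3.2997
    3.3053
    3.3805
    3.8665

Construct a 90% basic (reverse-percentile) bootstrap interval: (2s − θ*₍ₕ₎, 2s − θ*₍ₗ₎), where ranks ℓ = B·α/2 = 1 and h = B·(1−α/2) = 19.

Percentile endpoints at ranks 1 and 19: θ*₍1₎ = 1.9622, θ*₍19₎ = 3.3805.
Basic interval reflects these around s:
  lower = 2 × 2.5225 − 3.3805 = 1.6645
  upper = 2 × 2.5225 − 1.9622 = 3.0828

(1.6645, 3.0828)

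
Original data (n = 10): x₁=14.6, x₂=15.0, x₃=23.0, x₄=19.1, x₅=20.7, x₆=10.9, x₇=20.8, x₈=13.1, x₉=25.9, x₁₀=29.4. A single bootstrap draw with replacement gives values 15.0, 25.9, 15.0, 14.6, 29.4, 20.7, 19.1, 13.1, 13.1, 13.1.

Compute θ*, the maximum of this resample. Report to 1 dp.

Maximum = 29.4

θ* = 29.4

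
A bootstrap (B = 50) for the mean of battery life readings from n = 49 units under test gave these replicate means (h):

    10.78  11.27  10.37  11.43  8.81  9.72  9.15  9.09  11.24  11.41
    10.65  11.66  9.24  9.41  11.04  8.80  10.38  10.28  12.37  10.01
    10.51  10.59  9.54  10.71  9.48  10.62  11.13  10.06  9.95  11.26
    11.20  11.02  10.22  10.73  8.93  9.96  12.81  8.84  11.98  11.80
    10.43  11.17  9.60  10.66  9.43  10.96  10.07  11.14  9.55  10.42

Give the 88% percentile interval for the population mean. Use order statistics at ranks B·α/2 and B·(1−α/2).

Sorted replicates: 8.80, 8.81, 8.84, 8.93, 9.09, 9.15, 9.24, 9.41, 9.43, 9.48, 9.54, 9.55, 9.60, 9.72, 9.95, 9.96, 10.01, 10.06, 10.07, 10.22, 10.28, 10.37, 10.38, 10.42, 10.43, 10.51, 10.59, 10.62, 10.65, 10.66, 10.71, 10.73, 10.78, 10.96, 11.02, 11.04, 11.13, 11.14, 11.17, 11.20, 11.24, 11.26, 11.27, 11.41, 11.43, 11.66, 11.80, 11.98, 12.37, 12.81
α = 0.12; lower rank = 50 × 0.060 = 3; upper rank = 50 × 0.940 = 47.
The 3rd smallest replicate is 8.84; the 47th is 11.80.

(8.84, 11.80)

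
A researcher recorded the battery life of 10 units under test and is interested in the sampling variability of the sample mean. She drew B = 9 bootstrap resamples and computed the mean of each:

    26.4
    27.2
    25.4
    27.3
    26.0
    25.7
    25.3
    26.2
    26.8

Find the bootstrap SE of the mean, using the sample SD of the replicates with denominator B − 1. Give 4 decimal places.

Bootstrap SE is the standard deviation of the 9 replicate means.
Mean of replicates: (26.4 + 27.2 + 25.4 + 27.3 + 26.0 + 25.7 + 25.3 + 26.2 + 26.8) / 9 = 236.30000 / 9 = 26.25556
Sum of squared deviations: (+0.14444)² + (+0.94444)² + (−0.85556)² + (+1.04444)² + (−0.25556)² + (−0.55556)² + (−0.95556)² + (−0.05556)² + (+0.54444)² = 4.32222
Variance = 4.32222 / 8 = 0.54028
SE* = √0.54028

SE* = 0.7350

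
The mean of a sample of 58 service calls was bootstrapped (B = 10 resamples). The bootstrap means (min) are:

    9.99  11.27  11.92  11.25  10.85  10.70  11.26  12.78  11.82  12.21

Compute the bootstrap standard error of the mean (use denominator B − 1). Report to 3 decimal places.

Bootstrap SE is the standard deviation of the 10 replicate means.
Mean of replicates: (9.99 + 11.27 + 11.92 + 11.25 + 10.85 + 10.70 + 11.26 + 12.78 + 11.82 + 12.21) / 10 = 114.0500 / 10 = 11.4050
Sum of squared deviations: (−1.4150)² + (−0.1350)² + (+0.5150)² + (−0.1550)² + (−0.5550)² + (−0.7050)² + (−0.1450)² + (+1.3750)² + (+0.4150)² + (+0.8050)² = 5.8467
Variance = 5.8467 / 9 = 0.6496
SE* = √0.6496

SE* = 0.806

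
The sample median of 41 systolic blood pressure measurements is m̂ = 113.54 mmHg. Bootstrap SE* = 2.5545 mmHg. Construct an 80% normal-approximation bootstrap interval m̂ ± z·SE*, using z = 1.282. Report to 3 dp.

Margin = 1.282 × 2.5545 = 3.2749
Interval: 113.54 ± 3.2749

(110.265, 116.815)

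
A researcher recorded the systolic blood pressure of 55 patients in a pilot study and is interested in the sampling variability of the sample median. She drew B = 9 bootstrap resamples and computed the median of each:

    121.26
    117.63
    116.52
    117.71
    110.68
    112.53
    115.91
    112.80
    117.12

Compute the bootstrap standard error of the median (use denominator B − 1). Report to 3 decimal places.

SE* = 3.259

Bootstrap SE is the standard deviation of the 9 replicate medians.
Mean of replicates: (121.26 + 117.63 + 116.52 + 117.71 + 110.68 + 112.53 + 115.91 + 112.80 + 117.12) / 9 = 1042.1600 / 9 = 115.7956
Sum of squared deviations: (+5.4644)² + (+1.8344)² + (+0.7244)² + (+1.9144)² + (−5.1156)² + (−3.2656)² + (+0.1144)² + (−2.9956)² + (+1.3244)² = 84.9886
Variance = 84.9886 / 8 = 10.6236
SE* = √10.6236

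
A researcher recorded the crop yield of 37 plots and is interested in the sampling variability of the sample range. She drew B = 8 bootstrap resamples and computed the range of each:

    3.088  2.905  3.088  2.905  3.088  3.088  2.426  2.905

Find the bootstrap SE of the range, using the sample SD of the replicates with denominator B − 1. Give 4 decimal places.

SE* = 0.2253

Bootstrap SE is the standard deviation of the 8 replicate ranges.
Mean of replicates: (3.088 + 2.905 + 3.088 + 2.905 + 3.088 + 3.088 + 2.426 + 2.905) / 8 = 23.49300 / 8 = 2.93662
Sum of squared deviations: (+0.15138)² + (−0.03163)² + (+0.15138)² + (−0.03163)² + (+0.15138)² + (+0.15138)² + (−0.51062)² + (−0.03163)² = 0.35540
Variance = 0.35540 / 7 = 0.05077
SE* = √0.05077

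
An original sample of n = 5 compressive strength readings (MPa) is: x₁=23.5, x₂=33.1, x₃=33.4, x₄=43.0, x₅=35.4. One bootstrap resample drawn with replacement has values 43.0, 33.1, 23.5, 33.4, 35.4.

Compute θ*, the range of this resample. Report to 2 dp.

Range = 43.0 − 23.5 = 19.50

θ* = 19.50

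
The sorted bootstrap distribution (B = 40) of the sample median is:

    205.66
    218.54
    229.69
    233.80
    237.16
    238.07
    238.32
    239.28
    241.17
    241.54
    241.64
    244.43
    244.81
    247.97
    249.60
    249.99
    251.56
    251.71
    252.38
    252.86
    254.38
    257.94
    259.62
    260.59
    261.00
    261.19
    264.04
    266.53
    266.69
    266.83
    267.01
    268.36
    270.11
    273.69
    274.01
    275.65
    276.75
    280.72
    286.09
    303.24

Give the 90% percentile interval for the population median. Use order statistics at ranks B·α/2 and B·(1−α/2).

(218.54, 280.72)

α = 0.10; lower rank = 40 × 0.050 = 2; upper rank = 40 × 0.950 = 38.
The 2nd smallest replicate is 218.54; the 38th is 280.72.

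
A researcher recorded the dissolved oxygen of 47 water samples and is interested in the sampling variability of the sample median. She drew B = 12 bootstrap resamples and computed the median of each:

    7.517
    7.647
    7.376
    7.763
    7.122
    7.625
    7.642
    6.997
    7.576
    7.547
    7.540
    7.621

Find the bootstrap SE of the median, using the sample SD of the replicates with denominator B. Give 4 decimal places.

Bootstrap SE is the standard deviation of the 12 replicate medians.
Mean of replicates: (7.517 + 7.647 + 7.376 + 7.763 + 7.122 + 7.625 + 7.642 + 6.997 + 7.576 + 7.547 + 7.540 + 7.621) / 12 = 89.97300 / 12 = 7.49775
Sum of squared deviations: (+0.01925)² + (+0.14925)² + (−0.12175)² + (+0.26525)² + (−0.37575)² + (+0.12725)² + (+0.14425)² + (−0.50075)² + (+0.07825)² + (+0.04925)² + (+0.04225)² + (+0.12325)² = 0.56229
Variance = 0.56229 / 12 = 0.04686
SE* = √0.04686

SE* = 0.2165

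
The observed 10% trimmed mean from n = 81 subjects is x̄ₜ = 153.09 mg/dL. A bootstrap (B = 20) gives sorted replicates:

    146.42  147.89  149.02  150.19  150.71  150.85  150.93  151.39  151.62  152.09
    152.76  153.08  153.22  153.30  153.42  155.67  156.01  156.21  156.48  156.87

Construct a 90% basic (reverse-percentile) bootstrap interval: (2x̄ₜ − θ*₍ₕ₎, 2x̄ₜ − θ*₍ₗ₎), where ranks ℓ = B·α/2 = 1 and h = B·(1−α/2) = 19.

(149.70, 159.76)

Percentile endpoints at ranks 1 and 19: θ*₍1₎ = 146.42, θ*₍19₎ = 156.48.
Basic interval reflects these around x̄ₜ:
  lower = 2 × 153.09 − 156.48 = 149.70
  upper = 2 × 153.09 − 146.42 = 159.76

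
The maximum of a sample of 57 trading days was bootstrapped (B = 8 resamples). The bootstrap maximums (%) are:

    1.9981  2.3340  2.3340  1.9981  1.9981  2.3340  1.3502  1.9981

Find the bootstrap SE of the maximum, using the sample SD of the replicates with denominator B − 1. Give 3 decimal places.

Bootstrap SE is the standard deviation of the 8 replicate maximums.
Mean of replicates: (1.9981 + 2.3340 + 2.3340 + 1.9981 + 1.9981 + 2.3340 + 1.3502 + 1.9981) / 8 = 16.34460 / 8 = 2.04307
Sum of squared deviations: (−0.04497)² + (+0.29093)² + (+0.29093)² + (−0.04497)² + (−0.04497)² + (+0.29093)² + (−0.69287)² + (−0.04497)² = 0.74208
Variance = 0.74208 / 7 = 0.10601
SE* = √0.10601

SE* = 0.326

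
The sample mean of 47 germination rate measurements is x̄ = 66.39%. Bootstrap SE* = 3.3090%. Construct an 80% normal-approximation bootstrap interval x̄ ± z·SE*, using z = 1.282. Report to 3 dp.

Margin = 1.282 × 3.3090 = 4.2421
Interval: 66.39 ± 4.2421

(62.148, 70.632)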